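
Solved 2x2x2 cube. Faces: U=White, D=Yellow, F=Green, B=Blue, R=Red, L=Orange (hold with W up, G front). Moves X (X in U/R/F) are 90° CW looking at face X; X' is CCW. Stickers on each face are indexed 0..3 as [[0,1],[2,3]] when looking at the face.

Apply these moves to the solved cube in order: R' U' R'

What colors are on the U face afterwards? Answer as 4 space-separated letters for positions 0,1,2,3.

Answer: B Y W R

Derivation:
After move 1 (R'): R=RRRR U=WBWB F=GWGW D=YGYG B=YBYB
After move 2 (U'): U=BBWW F=OOGW R=GWRR B=RRYB L=YBOO
After move 3 (R'): R=WRGR U=BYWR F=OBGW D=YOYW B=GRGB
Query: U face = BYWR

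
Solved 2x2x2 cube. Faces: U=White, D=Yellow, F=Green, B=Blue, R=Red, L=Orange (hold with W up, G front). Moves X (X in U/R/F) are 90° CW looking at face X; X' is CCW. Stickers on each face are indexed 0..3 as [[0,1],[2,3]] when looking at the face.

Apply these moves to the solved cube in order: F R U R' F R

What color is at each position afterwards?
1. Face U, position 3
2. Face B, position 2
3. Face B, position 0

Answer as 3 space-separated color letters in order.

After move 1 (F): F=GGGG U=WWOO R=WRWR D=RRYY L=OYOY
After move 2 (R): R=WWRR U=WGOG F=GRGY D=RBYB B=OBWB
After move 3 (U): U=OWGG F=WWGY R=OBRR B=OYWB L=GROY
After move 4 (R'): R=BROR U=OWGO F=WWGG D=RWYY B=BYBB
After move 5 (F): F=GWGW U=OWYR R=GROR D=OBYY L=GROW
After move 6 (R): R=OGRR U=OWYW F=GBGY D=OBYB B=RYWB
Query 1: U[3] = W
Query 2: B[2] = W
Query 3: B[0] = R

Answer: W W R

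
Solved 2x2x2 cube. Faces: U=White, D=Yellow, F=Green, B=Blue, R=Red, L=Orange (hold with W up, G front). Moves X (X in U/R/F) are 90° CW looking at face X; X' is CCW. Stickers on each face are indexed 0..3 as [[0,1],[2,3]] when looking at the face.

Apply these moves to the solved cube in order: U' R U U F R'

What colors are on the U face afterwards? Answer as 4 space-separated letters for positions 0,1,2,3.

After move 1 (U'): U=WWWW F=OOGG R=GGRR B=RRBB L=BBOO
After move 2 (R): R=RGRG U=WOWG F=OYGY D=YBYR B=WRWB
After move 3 (U): U=WWGO F=RGGY R=WRRG B=BBWB L=OYOO
After move 4 (U): U=GWOW F=WRGY R=BBRG B=OYWB L=RGOO
After move 5 (F): F=GWYR U=GWOG R=OBWG D=RBYR L=RYOB
After move 6 (R'): R=BGOW U=GWOO F=GWYG D=RWYR B=RYBB
Query: U face = GWOO

Answer: G W O O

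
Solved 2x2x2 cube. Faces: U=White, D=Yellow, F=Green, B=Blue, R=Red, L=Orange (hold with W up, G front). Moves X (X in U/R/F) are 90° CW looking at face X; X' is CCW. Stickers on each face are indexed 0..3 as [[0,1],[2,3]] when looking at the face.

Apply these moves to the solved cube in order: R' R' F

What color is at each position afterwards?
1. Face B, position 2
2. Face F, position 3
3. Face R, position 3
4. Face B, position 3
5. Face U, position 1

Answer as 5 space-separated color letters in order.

Answer: G B R B Y

Derivation:
After move 1 (R'): R=RRRR U=WBWB F=GWGW D=YGYG B=YBYB
After move 2 (R'): R=RRRR U=WYWY F=GBGB D=YWYW B=GBGB
After move 3 (F): F=GGBB U=WYOO R=WRYR D=RRYW L=OYOW
Query 1: B[2] = G
Query 2: F[3] = B
Query 3: R[3] = R
Query 4: B[3] = B
Query 5: U[1] = Y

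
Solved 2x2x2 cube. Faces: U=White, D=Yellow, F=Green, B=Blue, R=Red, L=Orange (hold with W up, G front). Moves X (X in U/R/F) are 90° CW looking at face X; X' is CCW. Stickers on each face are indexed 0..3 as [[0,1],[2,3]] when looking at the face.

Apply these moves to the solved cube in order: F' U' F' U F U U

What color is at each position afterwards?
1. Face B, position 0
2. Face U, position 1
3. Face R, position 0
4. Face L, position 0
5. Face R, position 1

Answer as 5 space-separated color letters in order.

Answer: O W W Y B

Derivation:
After move 1 (F'): F=GGGG U=WWRR R=YRYR D=OOYY L=OWOW
After move 2 (U'): U=WRWR F=OWGG R=GGYR B=YRBB L=BBOW
After move 3 (F'): F=WGOG U=WRGY R=OGOR D=BWYY L=BROW
After move 4 (U): U=GWYR F=OGOG R=YROR B=BRBB L=WGOW
After move 5 (F): F=OOGG U=GWWG R=YRRR D=OYYY L=WBOW
After move 6 (U): U=WGGW F=YRGG R=BRRR B=WBBB L=OOOW
After move 7 (U): U=GWWG F=BRGG R=WBRR B=OOBB L=YROW
Query 1: B[0] = O
Query 2: U[1] = W
Query 3: R[0] = W
Query 4: L[0] = Y
Query 5: R[1] = B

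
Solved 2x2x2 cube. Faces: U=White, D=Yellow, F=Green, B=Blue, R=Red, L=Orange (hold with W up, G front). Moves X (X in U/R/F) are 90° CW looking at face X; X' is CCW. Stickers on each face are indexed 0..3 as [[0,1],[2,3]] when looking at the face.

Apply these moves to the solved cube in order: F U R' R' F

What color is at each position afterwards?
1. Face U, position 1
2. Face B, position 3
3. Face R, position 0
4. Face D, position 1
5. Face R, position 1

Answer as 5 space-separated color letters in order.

Answer: R B O R W

Derivation:
After move 1 (F): F=GGGG U=WWOO R=WRWR D=RRYY L=OYOY
After move 2 (U): U=OWOW F=WRGG R=BBWR B=OYBB L=GGOY
After move 3 (R'): R=BRBW U=OBOO F=WWGW D=RRYG B=YYRB
After move 4 (R'): R=RWBB U=OROY F=WBGO D=RWYW B=GYRB
After move 5 (F): F=GWOB U=ORYG R=OWYB D=BRYW L=GROW
Query 1: U[1] = R
Query 2: B[3] = B
Query 3: R[0] = O
Query 4: D[1] = R
Query 5: R[1] = W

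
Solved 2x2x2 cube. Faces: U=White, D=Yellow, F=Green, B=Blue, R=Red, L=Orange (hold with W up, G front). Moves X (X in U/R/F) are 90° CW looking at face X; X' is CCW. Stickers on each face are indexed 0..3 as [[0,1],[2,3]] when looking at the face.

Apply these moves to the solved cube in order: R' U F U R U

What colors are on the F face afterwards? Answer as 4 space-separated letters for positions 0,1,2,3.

After move 1 (R'): R=RRRR U=WBWB F=GWGW D=YGYG B=YBYB
After move 2 (U): U=WWBB F=RRGW R=YBRR B=OOYB L=GWOO
After move 3 (F): F=GRWR U=WWOW R=BBBR D=RYYG L=GYOG
After move 4 (U): U=OWWW F=BBWR R=OOBR B=GYYB L=GROG
After move 5 (R): R=BORO U=OBWR F=BYWG D=RYYG B=WYWB
After move 6 (U): U=WORB F=BOWG R=WYRO B=GRWB L=BYOG
Query: F face = BOWG

Answer: B O W G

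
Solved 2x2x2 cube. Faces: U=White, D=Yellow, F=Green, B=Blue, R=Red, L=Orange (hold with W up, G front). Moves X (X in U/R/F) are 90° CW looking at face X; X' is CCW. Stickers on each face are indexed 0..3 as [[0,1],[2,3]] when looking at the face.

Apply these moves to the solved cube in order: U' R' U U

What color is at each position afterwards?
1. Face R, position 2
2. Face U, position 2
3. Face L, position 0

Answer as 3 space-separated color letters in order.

After move 1 (U'): U=WWWW F=OOGG R=GGRR B=RRBB L=BBOO
After move 2 (R'): R=GRGR U=WBWR F=OWGW D=YOYG B=YRYB
After move 3 (U): U=WWRB F=GRGW R=YRGR B=BBYB L=OWOO
After move 4 (U): U=RWBW F=YRGW R=BBGR B=OWYB L=GROO
Query 1: R[2] = G
Query 2: U[2] = B
Query 3: L[0] = G

Answer: G B G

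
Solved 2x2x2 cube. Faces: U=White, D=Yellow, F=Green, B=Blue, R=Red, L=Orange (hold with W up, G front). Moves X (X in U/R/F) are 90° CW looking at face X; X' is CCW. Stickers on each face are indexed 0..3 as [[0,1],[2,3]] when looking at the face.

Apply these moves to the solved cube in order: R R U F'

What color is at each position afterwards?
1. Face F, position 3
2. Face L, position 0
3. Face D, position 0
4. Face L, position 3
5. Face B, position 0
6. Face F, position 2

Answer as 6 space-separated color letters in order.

After move 1 (R): R=RRRR U=WGWG F=GYGY D=YBYB B=WBWB
After move 2 (R): R=RRRR U=WYWY F=GBGB D=YWYW B=GBGB
After move 3 (U): U=WWYY F=RRGB R=GBRR B=OOGB L=GBOO
After move 4 (F'): F=RBRG U=WWGR R=WBYR D=BOYW L=GYOY
Query 1: F[3] = G
Query 2: L[0] = G
Query 3: D[0] = B
Query 4: L[3] = Y
Query 5: B[0] = O
Query 6: F[2] = R

Answer: G G B Y O R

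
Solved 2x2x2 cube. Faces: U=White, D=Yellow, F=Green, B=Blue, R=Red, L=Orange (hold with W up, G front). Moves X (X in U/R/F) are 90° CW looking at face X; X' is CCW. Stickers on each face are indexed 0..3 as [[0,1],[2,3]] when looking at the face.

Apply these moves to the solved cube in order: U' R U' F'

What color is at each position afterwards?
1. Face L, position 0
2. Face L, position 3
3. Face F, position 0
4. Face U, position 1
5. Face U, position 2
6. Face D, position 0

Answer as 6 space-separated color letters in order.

After move 1 (U'): U=WWWW F=OOGG R=GGRR B=RRBB L=BBOO
After move 2 (R): R=RGRG U=WOWG F=OYGY D=YBYR B=WRWB
After move 3 (U'): U=OGWW F=BBGY R=OYRG B=RGWB L=WROO
After move 4 (F'): F=BYBG U=OGOR R=BYYG D=ROYR L=WWOW
Query 1: L[0] = W
Query 2: L[3] = W
Query 3: F[0] = B
Query 4: U[1] = G
Query 5: U[2] = O
Query 6: D[0] = R

Answer: W W B G O R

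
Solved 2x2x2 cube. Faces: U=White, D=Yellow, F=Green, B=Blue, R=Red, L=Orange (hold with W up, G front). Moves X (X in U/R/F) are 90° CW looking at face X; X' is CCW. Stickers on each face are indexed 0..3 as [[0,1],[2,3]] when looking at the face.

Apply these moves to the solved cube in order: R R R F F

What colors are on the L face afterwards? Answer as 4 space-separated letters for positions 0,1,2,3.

After move 1 (R): R=RRRR U=WGWG F=GYGY D=YBYB B=WBWB
After move 2 (R): R=RRRR U=WYWY F=GBGB D=YWYW B=GBGB
After move 3 (R): R=RRRR U=WBWB F=GWGW D=YGYG B=YBYB
After move 4 (F): F=GGWW U=WBOO R=WRBR D=RRYG L=OYOG
After move 5 (F): F=WGWG U=WBGY R=OROR D=BWYG L=OROR
Query: L face = OROR

Answer: O R O R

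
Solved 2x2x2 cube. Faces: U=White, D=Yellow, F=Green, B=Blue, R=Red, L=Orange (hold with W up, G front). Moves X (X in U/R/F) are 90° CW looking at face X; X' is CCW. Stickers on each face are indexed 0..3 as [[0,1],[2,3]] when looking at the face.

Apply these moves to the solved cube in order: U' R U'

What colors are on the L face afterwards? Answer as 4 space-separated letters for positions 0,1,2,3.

After move 1 (U'): U=WWWW F=OOGG R=GGRR B=RRBB L=BBOO
After move 2 (R): R=RGRG U=WOWG F=OYGY D=YBYR B=WRWB
After move 3 (U'): U=OGWW F=BBGY R=OYRG B=RGWB L=WROO
Query: L face = WROO

Answer: W R O O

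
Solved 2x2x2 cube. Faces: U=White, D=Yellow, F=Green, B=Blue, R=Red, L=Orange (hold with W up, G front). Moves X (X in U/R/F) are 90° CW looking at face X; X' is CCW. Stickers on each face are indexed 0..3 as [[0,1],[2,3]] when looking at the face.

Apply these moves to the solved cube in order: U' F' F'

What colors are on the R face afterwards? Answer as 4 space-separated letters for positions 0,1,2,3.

After move 1 (U'): U=WWWW F=OOGG R=GGRR B=RRBB L=BBOO
After move 2 (F'): F=OGOG U=WWGR R=YGYR D=BOYY L=BWOW
After move 3 (F'): F=GGOO U=WWYY R=OGBR D=WWYY L=BROG
Query: R face = OGBR

Answer: O G B R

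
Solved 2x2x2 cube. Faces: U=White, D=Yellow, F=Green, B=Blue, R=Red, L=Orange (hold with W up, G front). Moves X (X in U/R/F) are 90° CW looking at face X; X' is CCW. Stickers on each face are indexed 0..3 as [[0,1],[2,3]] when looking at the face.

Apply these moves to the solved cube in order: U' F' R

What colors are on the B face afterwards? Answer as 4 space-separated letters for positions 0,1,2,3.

After move 1 (U'): U=WWWW F=OOGG R=GGRR B=RRBB L=BBOO
After move 2 (F'): F=OGOG U=WWGR R=YGYR D=BOYY L=BWOW
After move 3 (R): R=YYRG U=WGGG F=OOOY D=BBYR B=RRWB
Query: B face = RRWB

Answer: R R W B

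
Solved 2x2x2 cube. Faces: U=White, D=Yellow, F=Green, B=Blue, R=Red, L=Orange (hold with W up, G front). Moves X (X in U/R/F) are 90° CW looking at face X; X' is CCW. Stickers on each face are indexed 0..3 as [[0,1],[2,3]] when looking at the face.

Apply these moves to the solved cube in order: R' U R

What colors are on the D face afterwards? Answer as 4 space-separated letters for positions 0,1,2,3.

Answer: Y Y Y O

Derivation:
After move 1 (R'): R=RRRR U=WBWB F=GWGW D=YGYG B=YBYB
After move 2 (U): U=WWBB F=RRGW R=YBRR B=OOYB L=GWOO
After move 3 (R): R=RYRB U=WRBW F=RGGG D=YYYO B=BOWB
Query: D face = YYYO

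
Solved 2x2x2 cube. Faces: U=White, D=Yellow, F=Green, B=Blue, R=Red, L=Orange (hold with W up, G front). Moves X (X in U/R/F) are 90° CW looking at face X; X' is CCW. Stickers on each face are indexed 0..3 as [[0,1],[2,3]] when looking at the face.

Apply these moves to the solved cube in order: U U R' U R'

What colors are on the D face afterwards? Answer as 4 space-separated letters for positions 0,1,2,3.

Answer: Y R Y W

Derivation:
After move 1 (U): U=WWWW F=RRGG R=BBRR B=OOBB L=GGOO
After move 2 (U): U=WWWW F=BBGG R=OORR B=GGBB L=RROO
After move 3 (R'): R=OROR U=WBWG F=BWGW D=YBYG B=YGYB
After move 4 (U): U=WWGB F=ORGW R=YGOR B=RRYB L=BWOO
After move 5 (R'): R=GRYO U=WYGR F=OWGB D=YRYW B=GRBB
Query: D face = YRYW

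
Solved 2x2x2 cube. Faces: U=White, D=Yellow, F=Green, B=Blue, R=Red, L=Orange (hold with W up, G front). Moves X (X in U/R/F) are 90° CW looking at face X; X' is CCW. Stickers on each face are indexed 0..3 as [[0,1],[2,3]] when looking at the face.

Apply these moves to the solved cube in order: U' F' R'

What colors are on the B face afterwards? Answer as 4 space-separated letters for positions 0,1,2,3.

After move 1 (U'): U=WWWW F=OOGG R=GGRR B=RRBB L=BBOO
After move 2 (F'): F=OGOG U=WWGR R=YGYR D=BOYY L=BWOW
After move 3 (R'): R=GRYY U=WBGR F=OWOR D=BGYG B=YROB
Query: B face = YROB

Answer: Y R O B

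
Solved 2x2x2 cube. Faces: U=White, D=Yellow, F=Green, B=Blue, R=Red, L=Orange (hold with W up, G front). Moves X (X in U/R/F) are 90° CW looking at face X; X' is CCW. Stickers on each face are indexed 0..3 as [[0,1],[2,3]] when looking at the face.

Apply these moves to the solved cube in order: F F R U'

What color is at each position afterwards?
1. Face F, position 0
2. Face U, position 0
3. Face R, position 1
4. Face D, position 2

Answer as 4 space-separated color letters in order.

Answer: O G W Y

Derivation:
After move 1 (F): F=GGGG U=WWOO R=WRWR D=RRYY L=OYOY
After move 2 (F): F=GGGG U=WWYY R=OROR D=WWYY L=OROR
After move 3 (R): R=OORR U=WGYG F=GWGY D=WBYB B=YBWB
After move 4 (U'): U=GGWY F=ORGY R=GWRR B=OOWB L=YBOR
Query 1: F[0] = O
Query 2: U[0] = G
Query 3: R[1] = W
Query 4: D[2] = Y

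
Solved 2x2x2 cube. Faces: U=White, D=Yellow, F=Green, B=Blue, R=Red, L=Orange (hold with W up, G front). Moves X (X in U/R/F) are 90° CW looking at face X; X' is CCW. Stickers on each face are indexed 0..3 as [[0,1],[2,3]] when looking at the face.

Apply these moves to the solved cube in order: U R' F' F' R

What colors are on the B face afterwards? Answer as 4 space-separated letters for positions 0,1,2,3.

After move 1 (U): U=WWWW F=RRGG R=BBRR B=OOBB L=GGOO
After move 2 (R'): R=BRBR U=WBWO F=RWGW D=YRYG B=YOYB
After move 3 (F'): F=WWRG U=WBBB R=RRYR D=GOYG L=GOOW
After move 4 (F'): F=WGWR U=WBRY R=ORGR D=OWYG L=GBOB
After move 5 (R): R=GORR U=WGRR F=WWWG D=OYYY B=YOBB
Query: B face = YOBB

Answer: Y O B B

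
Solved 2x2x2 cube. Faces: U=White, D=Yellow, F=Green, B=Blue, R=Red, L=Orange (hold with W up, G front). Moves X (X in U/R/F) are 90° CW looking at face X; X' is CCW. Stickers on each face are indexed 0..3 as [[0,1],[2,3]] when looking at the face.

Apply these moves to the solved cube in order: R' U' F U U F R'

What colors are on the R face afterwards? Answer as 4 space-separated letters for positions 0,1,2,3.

After move 1 (R'): R=RRRR U=WBWB F=GWGW D=YGYG B=YBYB
After move 2 (U'): U=BBWW F=OOGW R=GWRR B=RRYB L=YBOO
After move 3 (F): F=GOWO U=BBOB R=WWWR D=RGYG L=YYOG
After move 4 (U): U=OBBB F=WWWO R=RRWR B=YYYB L=GOOG
After move 5 (U): U=BOBB F=RRWO R=YYWR B=GOYB L=WWOG
After move 6 (F): F=WROR U=BOGW R=BYBR D=WYYG L=WROG
After move 7 (R'): R=YRBB U=BYGG F=WOOW D=WRYR B=GOYB
Query: R face = YRBB

Answer: Y R B B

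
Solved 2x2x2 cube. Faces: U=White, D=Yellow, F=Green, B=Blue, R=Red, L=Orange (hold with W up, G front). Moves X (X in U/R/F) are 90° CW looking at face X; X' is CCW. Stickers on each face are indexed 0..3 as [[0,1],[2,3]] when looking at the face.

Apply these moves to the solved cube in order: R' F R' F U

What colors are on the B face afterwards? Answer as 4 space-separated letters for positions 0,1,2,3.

Answer: O R R B

Derivation:
After move 1 (R'): R=RRRR U=WBWB F=GWGW D=YGYG B=YBYB
After move 2 (F): F=GGWW U=WBOO R=WRBR D=RRYG L=OYOG
After move 3 (R'): R=RRWB U=WYOY F=GBWO D=RGYW B=GBRB
After move 4 (F): F=WGOB U=WYGY R=ORYB D=WRYW L=OROG
After move 5 (U): U=GWYY F=OROB R=GBYB B=ORRB L=WGOG
Query: B face = ORRB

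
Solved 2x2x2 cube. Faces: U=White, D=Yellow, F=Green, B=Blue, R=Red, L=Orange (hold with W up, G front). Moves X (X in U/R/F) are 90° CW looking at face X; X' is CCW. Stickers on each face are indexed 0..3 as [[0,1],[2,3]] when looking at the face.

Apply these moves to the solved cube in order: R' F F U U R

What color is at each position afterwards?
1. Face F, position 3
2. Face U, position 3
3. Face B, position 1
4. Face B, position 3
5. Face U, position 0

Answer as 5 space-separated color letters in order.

After move 1 (R'): R=RRRR U=WBWB F=GWGW D=YGYG B=YBYB
After move 2 (F): F=GGWW U=WBOO R=WRBR D=RRYG L=OYOG
After move 3 (F): F=WGWG U=WBGY R=OROR D=BWYG L=OROR
After move 4 (U): U=GWYB F=ORWG R=YBOR B=ORYB L=WGOR
After move 5 (U): U=YGBW F=YBWG R=OROR B=WGYB L=OROR
After move 6 (R): R=OORR U=YBBG F=YWWG D=BYYW B=WGGB
Query 1: F[3] = G
Query 2: U[3] = G
Query 3: B[1] = G
Query 4: B[3] = B
Query 5: U[0] = Y

Answer: G G G B Y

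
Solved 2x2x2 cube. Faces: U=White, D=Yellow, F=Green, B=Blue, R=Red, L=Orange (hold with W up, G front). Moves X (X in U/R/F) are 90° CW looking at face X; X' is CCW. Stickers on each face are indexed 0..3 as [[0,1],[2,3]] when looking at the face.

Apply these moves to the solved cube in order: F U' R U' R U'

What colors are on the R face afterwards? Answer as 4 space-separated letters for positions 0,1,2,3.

After move 1 (F): F=GGGG U=WWOO R=WRWR D=RRYY L=OYOY
After move 2 (U'): U=WOWO F=OYGG R=GGWR B=WRBB L=BBOY
After move 3 (R): R=WGRG U=WYWG F=ORGY D=RBYW B=OROB
After move 4 (U'): U=YGWW F=BBGY R=ORRG B=WGOB L=OROY
After move 5 (R): R=ROGR U=YBWY F=BBGW D=ROYW B=WGGB
After move 6 (U'): U=BYYW F=ORGW R=BBGR B=ROGB L=WGOY
Query: R face = BBGR

Answer: B B G R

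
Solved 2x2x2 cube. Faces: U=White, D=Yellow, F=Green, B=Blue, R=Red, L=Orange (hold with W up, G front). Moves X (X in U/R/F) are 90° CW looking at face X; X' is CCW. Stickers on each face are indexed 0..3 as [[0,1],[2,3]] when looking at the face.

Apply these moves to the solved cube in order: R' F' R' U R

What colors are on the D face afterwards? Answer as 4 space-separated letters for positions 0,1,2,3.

Answer: O O Y O

Derivation:
After move 1 (R'): R=RRRR U=WBWB F=GWGW D=YGYG B=YBYB
After move 2 (F'): F=WWGG U=WBRR R=GRYR D=OOYG L=OBOW
After move 3 (R'): R=RRGY U=WYRY F=WBGR D=OWYG B=GBOB
After move 4 (U): U=RWYY F=RRGR R=GBGY B=OBOB L=WBOW
After move 5 (R): R=GGYB U=RRYR F=RWGG D=OOYO B=YBWB
Query: D face = OOYO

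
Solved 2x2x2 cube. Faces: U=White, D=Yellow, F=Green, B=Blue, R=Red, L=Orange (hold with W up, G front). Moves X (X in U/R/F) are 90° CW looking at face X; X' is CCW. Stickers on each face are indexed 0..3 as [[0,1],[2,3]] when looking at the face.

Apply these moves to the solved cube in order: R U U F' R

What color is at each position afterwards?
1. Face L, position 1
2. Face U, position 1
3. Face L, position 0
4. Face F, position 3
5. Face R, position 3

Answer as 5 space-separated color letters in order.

Answer: W Y R B O

Derivation:
After move 1 (R): R=RRRR U=WGWG F=GYGY D=YBYB B=WBWB
After move 2 (U): U=WWGG F=RRGY R=WBRR B=OOWB L=GYOO
After move 3 (U): U=GWGW F=WBGY R=OORR B=GYWB L=RROO
After move 4 (F'): F=BYWG U=GWOR R=BOYR D=ROYB L=RWOG
After move 5 (R): R=YBRO U=GYOG F=BOWB D=RWYG B=RYWB
Query 1: L[1] = W
Query 2: U[1] = Y
Query 3: L[0] = R
Query 4: F[3] = B
Query 5: R[3] = O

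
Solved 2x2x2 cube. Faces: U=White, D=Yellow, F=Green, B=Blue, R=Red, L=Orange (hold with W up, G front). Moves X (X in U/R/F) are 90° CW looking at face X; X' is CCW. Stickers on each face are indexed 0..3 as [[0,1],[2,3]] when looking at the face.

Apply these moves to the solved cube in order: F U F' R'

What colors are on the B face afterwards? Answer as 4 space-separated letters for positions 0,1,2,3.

After move 1 (F): F=GGGG U=WWOO R=WRWR D=RRYY L=OYOY
After move 2 (U): U=OWOW F=WRGG R=BBWR B=OYBB L=GGOY
After move 3 (F'): F=RGWG U=OWBW R=RBRR D=GYYY L=GWOO
After move 4 (R'): R=BRRR U=OBBO F=RWWW D=GGYG B=YYYB
Query: B face = YYYB

Answer: Y Y Y B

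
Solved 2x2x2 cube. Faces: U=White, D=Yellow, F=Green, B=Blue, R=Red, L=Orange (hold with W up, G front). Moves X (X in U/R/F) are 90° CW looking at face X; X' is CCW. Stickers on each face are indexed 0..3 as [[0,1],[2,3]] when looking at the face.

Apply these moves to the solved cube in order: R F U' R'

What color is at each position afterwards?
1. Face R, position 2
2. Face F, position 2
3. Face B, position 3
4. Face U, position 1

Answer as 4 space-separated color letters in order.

Answer: G Y B W

Derivation:
After move 1 (R): R=RRRR U=WGWG F=GYGY D=YBYB B=WBWB
After move 2 (F): F=GGYY U=WGOO R=WRGR D=RRYB L=OYOB
After move 3 (U'): U=GOWO F=OYYY R=GGGR B=WRWB L=WBOB
After move 4 (R'): R=GRGG U=GWWW F=OOYO D=RYYY B=BRRB
Query 1: R[2] = G
Query 2: F[2] = Y
Query 3: B[3] = B
Query 4: U[1] = W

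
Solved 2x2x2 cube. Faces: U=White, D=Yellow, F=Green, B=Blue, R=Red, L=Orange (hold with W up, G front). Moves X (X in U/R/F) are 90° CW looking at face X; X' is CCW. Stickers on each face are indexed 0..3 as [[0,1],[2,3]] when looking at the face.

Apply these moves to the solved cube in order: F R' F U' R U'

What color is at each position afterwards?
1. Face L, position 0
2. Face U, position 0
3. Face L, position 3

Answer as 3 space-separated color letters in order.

Answer: Y R G

Derivation:
After move 1 (F): F=GGGG U=WWOO R=WRWR D=RRYY L=OYOY
After move 2 (R'): R=RRWW U=WBOB F=GWGO D=RGYG B=YBRB
After move 3 (F): F=GGOW U=WBYY R=ORBW D=WRYG L=OROG
After move 4 (U'): U=BYWY F=OROW R=GGBW B=ORRB L=YBOG
After move 5 (R): R=BGWG U=BRWW F=OROG D=WRYO B=YRYB
After move 6 (U'): U=RWBW F=YBOG R=ORWG B=BGYB L=YROG
Query 1: L[0] = Y
Query 2: U[0] = R
Query 3: L[3] = G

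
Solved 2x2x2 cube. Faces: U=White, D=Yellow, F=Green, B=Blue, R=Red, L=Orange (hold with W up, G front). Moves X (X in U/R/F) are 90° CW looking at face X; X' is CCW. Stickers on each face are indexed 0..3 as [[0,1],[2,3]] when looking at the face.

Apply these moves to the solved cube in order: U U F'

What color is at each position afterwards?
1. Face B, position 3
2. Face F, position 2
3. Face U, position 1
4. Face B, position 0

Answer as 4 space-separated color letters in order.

Answer: B B W G

Derivation:
After move 1 (U): U=WWWW F=RRGG R=BBRR B=OOBB L=GGOO
After move 2 (U): U=WWWW F=BBGG R=OORR B=GGBB L=RROO
After move 3 (F'): F=BGBG U=WWOR R=YOYR D=ROYY L=RWOW
Query 1: B[3] = B
Query 2: F[2] = B
Query 3: U[1] = W
Query 4: B[0] = G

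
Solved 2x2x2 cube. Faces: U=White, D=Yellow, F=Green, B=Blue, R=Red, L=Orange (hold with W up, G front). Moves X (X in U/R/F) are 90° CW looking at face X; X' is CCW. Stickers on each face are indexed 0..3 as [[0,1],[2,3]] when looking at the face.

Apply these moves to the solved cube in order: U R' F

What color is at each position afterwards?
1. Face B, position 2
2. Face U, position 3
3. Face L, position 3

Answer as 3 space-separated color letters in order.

Answer: Y G R

Derivation:
After move 1 (U): U=WWWW F=RRGG R=BBRR B=OOBB L=GGOO
After move 2 (R'): R=BRBR U=WBWO F=RWGW D=YRYG B=YOYB
After move 3 (F): F=GRWW U=WBOG R=WROR D=BBYG L=GYOR
Query 1: B[2] = Y
Query 2: U[3] = G
Query 3: L[3] = R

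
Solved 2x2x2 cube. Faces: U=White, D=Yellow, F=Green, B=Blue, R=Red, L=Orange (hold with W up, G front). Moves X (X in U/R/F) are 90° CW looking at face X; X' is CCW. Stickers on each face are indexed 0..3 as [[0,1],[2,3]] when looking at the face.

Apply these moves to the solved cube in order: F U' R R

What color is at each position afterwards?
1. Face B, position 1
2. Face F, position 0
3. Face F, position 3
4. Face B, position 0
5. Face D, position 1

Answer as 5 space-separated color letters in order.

After move 1 (F): F=GGGG U=WWOO R=WRWR D=RRYY L=OYOY
After move 2 (U'): U=WOWO F=OYGG R=GGWR B=WRBB L=BBOY
After move 3 (R): R=WGRG U=WYWG F=ORGY D=RBYW B=OROB
After move 4 (R): R=RWGG U=WRWY F=OBGW D=ROYO B=GRYB
Query 1: B[1] = R
Query 2: F[0] = O
Query 3: F[3] = W
Query 4: B[0] = G
Query 5: D[1] = O

Answer: R O W G O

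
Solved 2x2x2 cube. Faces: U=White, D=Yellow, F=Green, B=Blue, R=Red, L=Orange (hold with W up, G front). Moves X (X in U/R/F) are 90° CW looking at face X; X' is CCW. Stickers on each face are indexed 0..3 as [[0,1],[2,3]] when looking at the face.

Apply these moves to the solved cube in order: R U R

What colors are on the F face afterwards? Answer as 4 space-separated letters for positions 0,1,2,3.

After move 1 (R): R=RRRR U=WGWG F=GYGY D=YBYB B=WBWB
After move 2 (U): U=WWGG F=RRGY R=WBRR B=OOWB L=GYOO
After move 3 (R): R=RWRB U=WRGY F=RBGB D=YWYO B=GOWB
Query: F face = RBGB

Answer: R B G B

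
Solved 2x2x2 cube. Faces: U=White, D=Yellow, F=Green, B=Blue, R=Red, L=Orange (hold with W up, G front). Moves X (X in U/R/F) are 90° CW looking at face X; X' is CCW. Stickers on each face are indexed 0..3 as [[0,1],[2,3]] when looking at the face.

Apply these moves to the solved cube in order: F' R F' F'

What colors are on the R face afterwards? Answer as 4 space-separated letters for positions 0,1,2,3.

After move 1 (F'): F=GGGG U=WWRR R=YRYR D=OOYY L=OWOW
After move 2 (R): R=YYRR U=WGRG F=GOGY D=OBYB B=RBWB
After move 3 (F'): F=OYGG U=WGYR R=BYOR D=WWYB L=OGOR
After move 4 (F'): F=YGOG U=WGBO R=WYWR D=GRYB L=OROY
Query: R face = WYWR

Answer: W Y W R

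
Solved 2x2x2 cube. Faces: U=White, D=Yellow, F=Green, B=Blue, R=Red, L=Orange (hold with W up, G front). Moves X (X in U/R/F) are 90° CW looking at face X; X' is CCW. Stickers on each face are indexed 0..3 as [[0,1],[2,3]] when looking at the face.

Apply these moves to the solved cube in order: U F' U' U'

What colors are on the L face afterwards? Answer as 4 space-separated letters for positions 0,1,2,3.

After move 1 (U): U=WWWW F=RRGG R=BBRR B=OOBB L=GGOO
After move 2 (F'): F=RGRG U=WWBR R=YBYR D=GOYY L=GWOW
After move 3 (U'): U=WRWB F=GWRG R=RGYR B=YBBB L=OOOW
After move 4 (U'): U=RBWW F=OORG R=GWYR B=RGBB L=YBOW
Query: L face = YBOW

Answer: Y B O W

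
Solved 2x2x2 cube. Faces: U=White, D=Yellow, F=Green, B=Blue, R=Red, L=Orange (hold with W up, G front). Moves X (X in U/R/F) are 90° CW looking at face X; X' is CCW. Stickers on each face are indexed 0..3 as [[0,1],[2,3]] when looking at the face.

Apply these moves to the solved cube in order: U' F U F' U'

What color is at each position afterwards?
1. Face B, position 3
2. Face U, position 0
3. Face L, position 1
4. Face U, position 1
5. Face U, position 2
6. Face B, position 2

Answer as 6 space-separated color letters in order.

After move 1 (U'): U=WWWW F=OOGG R=GGRR B=RRBB L=BBOO
After move 2 (F): F=GOGO U=WWOB R=WGWR D=RGYY L=BYOY
After move 3 (U): U=OWBW F=WGGO R=RRWR B=BYBB L=GOOY
After move 4 (F'): F=GOWG U=OWRW R=GRRR D=OYYY L=GWOB
After move 5 (U'): U=WWOR F=GWWG R=GORR B=GRBB L=BYOB
Query 1: B[3] = B
Query 2: U[0] = W
Query 3: L[1] = Y
Query 4: U[1] = W
Query 5: U[2] = O
Query 6: B[2] = B

Answer: B W Y W O B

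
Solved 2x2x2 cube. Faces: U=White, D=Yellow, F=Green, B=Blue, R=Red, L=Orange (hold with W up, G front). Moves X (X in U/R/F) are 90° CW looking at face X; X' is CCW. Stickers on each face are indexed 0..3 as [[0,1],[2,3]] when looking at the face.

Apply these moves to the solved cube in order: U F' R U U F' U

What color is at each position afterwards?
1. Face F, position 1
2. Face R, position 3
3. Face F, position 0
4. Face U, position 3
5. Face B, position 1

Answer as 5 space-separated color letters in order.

Answer: W B B B W

Derivation:
After move 1 (U): U=WWWW F=RRGG R=BBRR B=OOBB L=GGOO
After move 2 (F'): F=RGRG U=WWBR R=YBYR D=GOYY L=GWOW
After move 3 (R): R=YYRB U=WGBG F=RORY D=GBYO B=ROWB
After move 4 (U): U=BWGG F=YYRY R=RORB B=GWWB L=ROOW
After move 5 (U): U=GBGW F=RORY R=GWRB B=ROWB L=YYOW
After move 6 (F'): F=OYRR U=GBGR R=BWGB D=YWYO L=YWOG
After move 7 (U): U=GGRB F=BWRR R=ROGB B=YWWB L=OYOG
Query 1: F[1] = W
Query 2: R[3] = B
Query 3: F[0] = B
Query 4: U[3] = B
Query 5: B[1] = W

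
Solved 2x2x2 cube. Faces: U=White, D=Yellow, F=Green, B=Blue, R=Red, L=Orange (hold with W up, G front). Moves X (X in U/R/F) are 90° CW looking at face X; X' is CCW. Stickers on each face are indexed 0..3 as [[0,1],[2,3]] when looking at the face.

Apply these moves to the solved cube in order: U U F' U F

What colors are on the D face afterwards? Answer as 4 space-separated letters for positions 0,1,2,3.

Answer: Y G Y Y

Derivation:
After move 1 (U): U=WWWW F=RRGG R=BBRR B=OOBB L=GGOO
After move 2 (U): U=WWWW F=BBGG R=OORR B=GGBB L=RROO
After move 3 (F'): F=BGBG U=WWOR R=YOYR D=ROYY L=RWOW
After move 4 (U): U=OWRW F=YOBG R=GGYR B=RWBB L=BGOW
After move 5 (F): F=BYGO U=OWWG R=RGWR D=YGYY L=BROO
Query: D face = YGYY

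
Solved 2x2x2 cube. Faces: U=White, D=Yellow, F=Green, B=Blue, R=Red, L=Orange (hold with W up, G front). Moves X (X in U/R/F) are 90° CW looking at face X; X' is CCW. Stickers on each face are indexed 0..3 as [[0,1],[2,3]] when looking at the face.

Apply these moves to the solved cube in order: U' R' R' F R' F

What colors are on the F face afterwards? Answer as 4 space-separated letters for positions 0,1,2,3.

Answer: R G B Y

Derivation:
After move 1 (U'): U=WWWW F=OOGG R=GGRR B=RRBB L=BBOO
After move 2 (R'): R=GRGR U=WBWR F=OWGW D=YOYG B=YRYB
After move 3 (R'): R=RRGG U=WYWY F=OBGR D=YWYW B=GROB
After move 4 (F): F=GORB U=WYOB R=WRYG D=GRYW L=BYOW
After move 5 (R'): R=RGWY U=WOOG F=GYRB D=GOYB B=WRRB
After move 6 (F): F=RGBY U=WOWY R=OGGY D=WRYB L=BGOO
Query: F face = RGBY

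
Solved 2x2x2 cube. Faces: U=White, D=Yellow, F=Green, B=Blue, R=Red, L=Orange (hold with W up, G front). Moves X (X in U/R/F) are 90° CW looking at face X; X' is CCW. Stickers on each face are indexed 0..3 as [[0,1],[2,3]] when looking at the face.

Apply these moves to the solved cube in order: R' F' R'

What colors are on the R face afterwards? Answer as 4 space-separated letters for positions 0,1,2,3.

After move 1 (R'): R=RRRR U=WBWB F=GWGW D=YGYG B=YBYB
After move 2 (F'): F=WWGG U=WBRR R=GRYR D=OOYG L=OBOW
After move 3 (R'): R=RRGY U=WYRY F=WBGR D=OWYG B=GBOB
Query: R face = RRGY

Answer: R R G Y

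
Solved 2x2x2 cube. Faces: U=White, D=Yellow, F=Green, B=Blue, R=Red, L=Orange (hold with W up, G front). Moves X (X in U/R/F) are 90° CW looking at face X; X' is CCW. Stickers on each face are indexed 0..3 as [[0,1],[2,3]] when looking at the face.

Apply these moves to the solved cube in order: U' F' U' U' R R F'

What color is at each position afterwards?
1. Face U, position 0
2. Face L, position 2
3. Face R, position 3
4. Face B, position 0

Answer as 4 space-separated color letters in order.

Answer: R O B G

Derivation:
After move 1 (U'): U=WWWW F=OOGG R=GGRR B=RRBB L=BBOO
After move 2 (F'): F=OGOG U=WWGR R=YGYR D=BOYY L=BWOW
After move 3 (U'): U=WRWG F=BWOG R=OGYR B=YGBB L=RROW
After move 4 (U'): U=RGWW F=RROG R=BWYR B=OGBB L=YGOW
After move 5 (R): R=YBRW U=RRWG F=ROOY D=BBYO B=WGGB
After move 6 (R): R=RYWB U=ROWY F=RBOO D=BGYW B=GGRB
After move 7 (F'): F=BORO U=RORW R=GYBB D=GWYW L=YYOW
Query 1: U[0] = R
Query 2: L[2] = O
Query 3: R[3] = B
Query 4: B[0] = G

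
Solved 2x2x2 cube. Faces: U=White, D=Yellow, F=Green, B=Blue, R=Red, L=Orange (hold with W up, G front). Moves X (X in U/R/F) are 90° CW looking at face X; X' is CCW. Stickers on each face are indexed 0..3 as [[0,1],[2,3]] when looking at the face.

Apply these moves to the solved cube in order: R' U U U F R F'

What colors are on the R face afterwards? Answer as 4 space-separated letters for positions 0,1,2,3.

After move 1 (R'): R=RRRR U=WBWB F=GWGW D=YGYG B=YBYB
After move 2 (U): U=WWBB F=RRGW R=YBRR B=OOYB L=GWOO
After move 3 (U): U=BWBW F=YBGW R=OORR B=GWYB L=RROO
After move 4 (U): U=BBWW F=OOGW R=GWRR B=RRYB L=YBOO
After move 5 (F): F=GOWO U=BBOB R=WWWR D=RGYG L=YYOG
After move 6 (R): R=WWRW U=BOOO F=GGWG D=RYYR B=BRBB
After move 7 (F'): F=GGGW U=BOWR R=YWRW D=YGYR L=YOOO
Query: R face = YWRW

Answer: Y W R W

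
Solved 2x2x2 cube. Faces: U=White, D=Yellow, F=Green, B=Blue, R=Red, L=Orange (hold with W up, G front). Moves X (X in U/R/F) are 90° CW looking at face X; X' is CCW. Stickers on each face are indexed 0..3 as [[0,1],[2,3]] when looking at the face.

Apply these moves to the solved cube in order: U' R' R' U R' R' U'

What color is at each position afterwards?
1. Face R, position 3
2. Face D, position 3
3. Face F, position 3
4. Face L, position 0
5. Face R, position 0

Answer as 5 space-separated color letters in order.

Answer: G Y B R R

Derivation:
After move 1 (U'): U=WWWW F=OOGG R=GGRR B=RRBB L=BBOO
After move 2 (R'): R=GRGR U=WBWR F=OWGW D=YOYG B=YRYB
After move 3 (R'): R=RRGG U=WYWY F=OBGR D=YWYW B=GROB
After move 4 (U): U=WWYY F=RRGR R=GRGG B=BBOB L=OBOO
After move 5 (R'): R=RGGG U=WOYB F=RWGY D=YRYR B=WBWB
After move 6 (R'): R=GGRG U=WWYW F=ROGB D=YWYY B=RBRB
After move 7 (U'): U=WWWY F=OBGB R=RORG B=GGRB L=RBOO
Query 1: R[3] = G
Query 2: D[3] = Y
Query 3: F[3] = B
Query 4: L[0] = R
Query 5: R[0] = R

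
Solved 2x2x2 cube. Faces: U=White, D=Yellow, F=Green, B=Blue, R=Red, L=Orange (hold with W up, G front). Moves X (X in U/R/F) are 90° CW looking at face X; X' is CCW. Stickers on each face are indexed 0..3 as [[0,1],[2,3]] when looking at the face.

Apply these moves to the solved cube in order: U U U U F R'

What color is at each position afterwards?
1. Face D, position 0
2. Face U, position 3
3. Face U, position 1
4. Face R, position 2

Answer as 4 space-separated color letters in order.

After move 1 (U): U=WWWW F=RRGG R=BBRR B=OOBB L=GGOO
After move 2 (U): U=WWWW F=BBGG R=OORR B=GGBB L=RROO
After move 3 (U): U=WWWW F=OOGG R=GGRR B=RRBB L=BBOO
After move 4 (U): U=WWWW F=GGGG R=RRRR B=BBBB L=OOOO
After move 5 (F): F=GGGG U=WWOO R=WRWR D=RRYY L=OYOY
After move 6 (R'): R=RRWW U=WBOB F=GWGO D=RGYG B=YBRB
Query 1: D[0] = R
Query 2: U[3] = B
Query 3: U[1] = B
Query 4: R[2] = W

Answer: R B B W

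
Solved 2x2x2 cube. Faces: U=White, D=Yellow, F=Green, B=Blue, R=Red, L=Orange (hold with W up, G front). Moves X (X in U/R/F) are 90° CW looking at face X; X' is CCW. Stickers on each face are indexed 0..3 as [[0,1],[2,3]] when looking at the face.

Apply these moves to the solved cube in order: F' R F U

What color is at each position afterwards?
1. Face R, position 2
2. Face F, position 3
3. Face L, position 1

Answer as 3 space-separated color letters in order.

Answer: G O G

Derivation:
After move 1 (F'): F=GGGG U=WWRR R=YRYR D=OOYY L=OWOW
After move 2 (R): R=YYRR U=WGRG F=GOGY D=OBYB B=RBWB
After move 3 (F): F=GGYO U=WGWW R=RYGR D=RYYB L=OOOB
After move 4 (U): U=WWWG F=RYYO R=RBGR B=OOWB L=GGOB
Query 1: R[2] = G
Query 2: F[3] = O
Query 3: L[1] = G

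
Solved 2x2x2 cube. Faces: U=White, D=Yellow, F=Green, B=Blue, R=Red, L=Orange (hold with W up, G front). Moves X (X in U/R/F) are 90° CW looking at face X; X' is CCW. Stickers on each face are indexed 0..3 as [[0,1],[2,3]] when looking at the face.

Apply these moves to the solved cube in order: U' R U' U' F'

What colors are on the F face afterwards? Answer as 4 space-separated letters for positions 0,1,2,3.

Answer: R Y W G

Derivation:
After move 1 (U'): U=WWWW F=OOGG R=GGRR B=RRBB L=BBOO
After move 2 (R): R=RGRG U=WOWG F=OYGY D=YBYR B=WRWB
After move 3 (U'): U=OGWW F=BBGY R=OYRG B=RGWB L=WROO
After move 4 (U'): U=GWOW F=WRGY R=BBRG B=OYWB L=RGOO
After move 5 (F'): F=RYWG U=GWBR R=BBYG D=GOYR L=RWOO
Query: F face = RYWG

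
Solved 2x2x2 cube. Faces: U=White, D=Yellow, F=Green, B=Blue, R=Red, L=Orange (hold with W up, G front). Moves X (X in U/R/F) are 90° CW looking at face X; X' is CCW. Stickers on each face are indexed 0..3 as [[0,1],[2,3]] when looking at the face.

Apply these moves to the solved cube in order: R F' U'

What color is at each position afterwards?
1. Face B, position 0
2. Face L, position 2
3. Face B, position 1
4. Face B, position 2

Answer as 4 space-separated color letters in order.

Answer: B O R W

Derivation:
After move 1 (R): R=RRRR U=WGWG F=GYGY D=YBYB B=WBWB
After move 2 (F'): F=YYGG U=WGRR R=BRYR D=OOYB L=OGOW
After move 3 (U'): U=GRWR F=OGGG R=YYYR B=BRWB L=WBOW
Query 1: B[0] = B
Query 2: L[2] = O
Query 3: B[1] = R
Query 4: B[2] = W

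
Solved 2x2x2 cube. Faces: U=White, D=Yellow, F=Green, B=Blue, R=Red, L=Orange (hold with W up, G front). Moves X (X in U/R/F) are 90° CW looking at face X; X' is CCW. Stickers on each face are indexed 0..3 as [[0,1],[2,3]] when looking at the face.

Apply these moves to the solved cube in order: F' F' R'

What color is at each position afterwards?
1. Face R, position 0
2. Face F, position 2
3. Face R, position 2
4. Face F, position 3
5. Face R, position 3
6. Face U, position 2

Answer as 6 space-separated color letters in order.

Answer: R G O Y O Y

Derivation:
After move 1 (F'): F=GGGG U=WWRR R=YRYR D=OOYY L=OWOW
After move 2 (F'): F=GGGG U=WWYY R=OROR D=WWYY L=OROR
After move 3 (R'): R=RROO U=WBYB F=GWGY D=WGYG B=YBWB
Query 1: R[0] = R
Query 2: F[2] = G
Query 3: R[2] = O
Query 4: F[3] = Y
Query 5: R[3] = O
Query 6: U[2] = Y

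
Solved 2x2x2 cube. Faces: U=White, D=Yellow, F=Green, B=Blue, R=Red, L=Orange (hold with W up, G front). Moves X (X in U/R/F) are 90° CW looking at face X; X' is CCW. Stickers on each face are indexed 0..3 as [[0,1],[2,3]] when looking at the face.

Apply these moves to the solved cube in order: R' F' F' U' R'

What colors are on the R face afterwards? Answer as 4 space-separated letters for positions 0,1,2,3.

After move 1 (R'): R=RRRR U=WBWB F=GWGW D=YGYG B=YBYB
After move 2 (F'): F=WWGG U=WBRR R=GRYR D=OOYG L=OBOW
After move 3 (F'): F=WGWG U=WBGY R=OROR D=BWYG L=OROR
After move 4 (U'): U=BYWG F=ORWG R=WGOR B=ORYB L=YBOR
After move 5 (R'): R=GRWO U=BYWO F=OYWG D=BRYG B=GRWB
Query: R face = GRWO

Answer: G R W O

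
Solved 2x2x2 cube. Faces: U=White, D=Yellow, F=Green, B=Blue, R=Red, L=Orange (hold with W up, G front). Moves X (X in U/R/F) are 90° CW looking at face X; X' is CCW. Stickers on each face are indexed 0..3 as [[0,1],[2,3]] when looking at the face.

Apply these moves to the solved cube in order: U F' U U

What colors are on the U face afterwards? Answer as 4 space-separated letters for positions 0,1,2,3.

After move 1 (U): U=WWWW F=RRGG R=BBRR B=OOBB L=GGOO
After move 2 (F'): F=RGRG U=WWBR R=YBYR D=GOYY L=GWOW
After move 3 (U): U=BWRW F=YBRG R=OOYR B=GWBB L=RGOW
After move 4 (U): U=RBWW F=OORG R=GWYR B=RGBB L=YBOW
Query: U face = RBWW

Answer: R B W W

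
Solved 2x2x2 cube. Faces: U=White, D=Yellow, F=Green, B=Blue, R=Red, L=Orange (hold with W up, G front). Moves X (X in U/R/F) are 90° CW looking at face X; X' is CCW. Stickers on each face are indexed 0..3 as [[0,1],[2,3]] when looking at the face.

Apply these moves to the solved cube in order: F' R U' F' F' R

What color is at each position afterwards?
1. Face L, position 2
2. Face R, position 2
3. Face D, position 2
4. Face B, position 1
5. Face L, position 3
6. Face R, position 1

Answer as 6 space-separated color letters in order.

After move 1 (F'): F=GGGG U=WWRR R=YRYR D=OOYY L=OWOW
After move 2 (R): R=YYRR U=WGRG F=GOGY D=OBYB B=RBWB
After move 3 (U'): U=GGWR F=OWGY R=GORR B=YYWB L=RBOW
After move 4 (F'): F=WYOG U=GGGR R=BOOR D=BWYB L=RROW
After move 5 (F'): F=YGWO U=GGBO R=WOBR D=RWYB L=RROG
After move 6 (R): R=BWRO U=GGBO F=YWWB D=RWYY B=OYGB
Query 1: L[2] = O
Query 2: R[2] = R
Query 3: D[2] = Y
Query 4: B[1] = Y
Query 5: L[3] = G
Query 6: R[1] = W

Answer: O R Y Y G W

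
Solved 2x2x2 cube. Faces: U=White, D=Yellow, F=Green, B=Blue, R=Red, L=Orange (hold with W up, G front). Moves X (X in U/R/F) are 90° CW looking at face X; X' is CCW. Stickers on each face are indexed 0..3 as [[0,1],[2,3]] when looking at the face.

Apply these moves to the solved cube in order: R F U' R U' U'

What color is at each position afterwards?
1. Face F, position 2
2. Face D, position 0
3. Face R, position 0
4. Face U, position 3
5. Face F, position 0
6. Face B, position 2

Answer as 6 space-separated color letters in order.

Answer: Y R W G O O

Derivation:
After move 1 (R): R=RRRR U=WGWG F=GYGY D=YBYB B=WBWB
After move 2 (F): F=GGYY U=WGOO R=WRGR D=RRYB L=OYOB
After move 3 (U'): U=GOWO F=OYYY R=GGGR B=WRWB L=WBOB
After move 4 (R): R=GGRG U=GYWY F=ORYB D=RWYW B=OROB
After move 5 (U'): U=YYGW F=WBYB R=ORRG B=GGOB L=OROB
After move 6 (U'): U=YWYG F=ORYB R=WBRG B=OROB L=GGOB
Query 1: F[2] = Y
Query 2: D[0] = R
Query 3: R[0] = W
Query 4: U[3] = G
Query 5: F[0] = O
Query 6: B[2] = O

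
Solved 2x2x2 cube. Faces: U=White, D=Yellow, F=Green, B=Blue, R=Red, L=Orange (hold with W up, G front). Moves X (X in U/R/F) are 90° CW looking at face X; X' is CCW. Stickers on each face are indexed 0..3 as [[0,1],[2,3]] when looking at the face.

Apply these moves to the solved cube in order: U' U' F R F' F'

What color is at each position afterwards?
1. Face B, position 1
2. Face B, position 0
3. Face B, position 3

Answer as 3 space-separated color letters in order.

Answer: G R B

Derivation:
After move 1 (U'): U=WWWW F=OOGG R=GGRR B=RRBB L=BBOO
After move 2 (U'): U=WWWW F=BBGG R=OORR B=GGBB L=RROO
After move 3 (F): F=GBGB U=WWOR R=WOWR D=ROYY L=RYOY
After move 4 (R): R=WWRO U=WBOB F=GOGY D=RBYG B=RGWB
After move 5 (F'): F=OYGG U=WBWR R=BWRO D=YYYG L=RBOO
After move 6 (F'): F=YGOG U=WBBR R=YWYO D=BOYG L=RROW
Query 1: B[1] = G
Query 2: B[0] = R
Query 3: B[3] = B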